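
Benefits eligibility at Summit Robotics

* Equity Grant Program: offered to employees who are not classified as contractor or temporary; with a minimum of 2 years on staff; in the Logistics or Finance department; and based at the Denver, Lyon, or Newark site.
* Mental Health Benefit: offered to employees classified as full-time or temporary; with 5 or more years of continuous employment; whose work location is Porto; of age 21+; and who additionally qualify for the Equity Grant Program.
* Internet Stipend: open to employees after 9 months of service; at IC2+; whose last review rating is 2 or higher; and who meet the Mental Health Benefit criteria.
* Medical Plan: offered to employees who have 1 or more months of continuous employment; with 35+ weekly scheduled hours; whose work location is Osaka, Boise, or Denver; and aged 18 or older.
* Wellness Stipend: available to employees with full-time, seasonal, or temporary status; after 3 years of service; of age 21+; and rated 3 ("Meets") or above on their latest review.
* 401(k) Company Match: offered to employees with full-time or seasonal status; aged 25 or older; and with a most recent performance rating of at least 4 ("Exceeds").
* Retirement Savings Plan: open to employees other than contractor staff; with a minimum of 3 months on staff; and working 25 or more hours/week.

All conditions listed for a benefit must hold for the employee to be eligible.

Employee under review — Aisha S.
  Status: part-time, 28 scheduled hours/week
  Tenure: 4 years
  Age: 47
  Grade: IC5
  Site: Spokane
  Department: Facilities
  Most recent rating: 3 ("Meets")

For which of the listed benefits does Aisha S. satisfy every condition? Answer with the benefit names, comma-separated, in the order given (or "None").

Equity Grant Program — status part-time ✓ (not excluded); service 4 years ≥ 2 years ✓; dept Facilities ✗ → not eligible.
Mental Health Benefit — status part-time ✗ (requires full-time or temporary) → not eligible.
Internet Stipend — service 4 years ≥ 9 months (≈270 days) ✓; grade IC5 ≥ IC2 ✓; rating 3 ≥ 2 ✓; not eligible for Mental Health Benefit ✗ → not eligible.
Medical Plan — service 4 years ≥ 1 month (≈30 days) ✓; 28 hrs/wk < 35 ✗ → not eligible.
Wellness Stipend — status part-time ✗ (requires full-time, seasonal, or temporary) → not eligible.
401(k) Company Match — status part-time ✗ (requires full-time or seasonal) → not eligible.
Retirement Savings Plan — status part-time ✓ (not excluded); service 4 years ≥ 3 months (≈90 days) ✓; 28 hrs/wk ≥ 25 ✓ → eligible.

Retirement Savings Plan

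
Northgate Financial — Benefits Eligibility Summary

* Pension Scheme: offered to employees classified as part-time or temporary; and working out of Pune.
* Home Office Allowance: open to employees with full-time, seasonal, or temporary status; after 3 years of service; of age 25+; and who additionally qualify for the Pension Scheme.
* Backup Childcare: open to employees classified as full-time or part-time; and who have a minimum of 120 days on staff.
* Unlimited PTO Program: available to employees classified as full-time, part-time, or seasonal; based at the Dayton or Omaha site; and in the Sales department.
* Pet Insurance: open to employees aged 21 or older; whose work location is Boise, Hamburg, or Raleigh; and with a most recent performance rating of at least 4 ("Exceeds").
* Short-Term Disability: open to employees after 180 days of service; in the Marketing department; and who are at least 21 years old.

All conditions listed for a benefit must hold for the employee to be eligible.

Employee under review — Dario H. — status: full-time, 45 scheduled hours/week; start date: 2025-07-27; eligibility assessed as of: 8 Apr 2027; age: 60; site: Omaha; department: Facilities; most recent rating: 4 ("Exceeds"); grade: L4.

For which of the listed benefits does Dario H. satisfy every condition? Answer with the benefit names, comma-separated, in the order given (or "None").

Service from 2025-07-27 to 8 Apr 2027: 620 days.
Pension Scheme — status full-time ✗ (requires part-time or temporary) → not eligible.
Home Office Allowance — status full-time ✓; service 620 days < 3 years (≈1095 days) ✗ → not eligible.
Backup Childcare — status full-time ✓; service 620 days ≥ 120 days ✓ → eligible.
Unlimited PTO Program — status full-time ✓; site Omaha ✓; dept Facilities ✗ → not eligible.
Pet Insurance — age 60 ≥ 21 ✓; site Omaha ✗ (not Boise, Hamburg, or Raleigh) → not eligible.
Short-Term Disability — service 620 days ≥ 180 days ✓; dept Facilities ✗ → not eligible.

Backup Childcare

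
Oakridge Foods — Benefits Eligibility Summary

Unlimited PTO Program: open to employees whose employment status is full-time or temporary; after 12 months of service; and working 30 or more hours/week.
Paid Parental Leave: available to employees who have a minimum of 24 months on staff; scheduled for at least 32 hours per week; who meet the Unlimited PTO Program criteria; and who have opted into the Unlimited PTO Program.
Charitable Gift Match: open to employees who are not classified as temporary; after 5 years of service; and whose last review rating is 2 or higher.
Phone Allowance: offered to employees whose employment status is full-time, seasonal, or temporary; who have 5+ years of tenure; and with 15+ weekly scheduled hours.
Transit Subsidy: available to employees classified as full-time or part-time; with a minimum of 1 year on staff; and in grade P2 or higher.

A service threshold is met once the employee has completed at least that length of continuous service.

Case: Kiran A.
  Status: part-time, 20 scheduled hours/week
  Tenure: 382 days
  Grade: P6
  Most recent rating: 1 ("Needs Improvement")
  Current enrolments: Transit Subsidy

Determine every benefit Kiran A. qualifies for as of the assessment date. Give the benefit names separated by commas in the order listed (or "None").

Unlimited PTO Program — status part-time ✗ (requires full-time or temporary) → not eligible.
Paid Parental Leave — service 382 days < 24 months (≈720 days) ✗ → not eligible.
Charitable Gift Match — status part-time ✓ (not excluded); service 382 days < 5 years (≈1825 days) ✗ → not eligible.
Phone Allowance — status part-time ✗ (requires full-time, seasonal, or temporary) → not eligible.
Transit Subsidy — status part-time ✓; service 382 days ≥ 1 year (≈365 days) ✓; grade P6 ≥ P2 ✓ → eligible.

Transit Subsidy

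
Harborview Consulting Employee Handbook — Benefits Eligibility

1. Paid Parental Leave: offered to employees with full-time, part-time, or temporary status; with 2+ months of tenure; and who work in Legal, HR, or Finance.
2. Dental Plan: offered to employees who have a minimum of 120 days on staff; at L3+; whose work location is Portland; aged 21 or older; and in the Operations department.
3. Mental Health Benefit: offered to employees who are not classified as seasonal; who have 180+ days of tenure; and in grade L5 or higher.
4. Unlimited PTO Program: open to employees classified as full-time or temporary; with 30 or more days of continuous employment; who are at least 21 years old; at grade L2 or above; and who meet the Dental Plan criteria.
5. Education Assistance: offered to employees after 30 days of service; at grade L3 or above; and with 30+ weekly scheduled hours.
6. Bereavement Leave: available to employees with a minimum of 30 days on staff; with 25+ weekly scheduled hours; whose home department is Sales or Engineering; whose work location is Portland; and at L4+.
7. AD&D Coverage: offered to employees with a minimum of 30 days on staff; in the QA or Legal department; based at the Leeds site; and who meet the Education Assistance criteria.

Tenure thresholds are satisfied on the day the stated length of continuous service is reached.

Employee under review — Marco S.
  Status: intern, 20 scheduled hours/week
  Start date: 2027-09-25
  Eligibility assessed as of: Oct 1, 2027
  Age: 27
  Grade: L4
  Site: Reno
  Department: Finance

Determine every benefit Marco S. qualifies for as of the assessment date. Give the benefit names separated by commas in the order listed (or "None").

Service from 2027-09-25 to Oct 1, 2027: 6 days.
Paid Parental Leave — status intern ✗ (requires full-time, part-time, or temporary) → not eligible.
Dental Plan — service 6 days < 120 days ✗ → not eligible.
Mental Health Benefit — status intern ✓ (not excluded); service 6 days < 180 days ✗ → not eligible.
Unlimited PTO Program — status intern ✗ (requires full-time or temporary) → not eligible.
Education Assistance — service 6 days < 30 days ✗ → not eligible.
Bereavement Leave — service 6 days < 30 days ✗ → not eligible.
AD&D Coverage — service 6 days < 30 days ✗ → not eligible.

None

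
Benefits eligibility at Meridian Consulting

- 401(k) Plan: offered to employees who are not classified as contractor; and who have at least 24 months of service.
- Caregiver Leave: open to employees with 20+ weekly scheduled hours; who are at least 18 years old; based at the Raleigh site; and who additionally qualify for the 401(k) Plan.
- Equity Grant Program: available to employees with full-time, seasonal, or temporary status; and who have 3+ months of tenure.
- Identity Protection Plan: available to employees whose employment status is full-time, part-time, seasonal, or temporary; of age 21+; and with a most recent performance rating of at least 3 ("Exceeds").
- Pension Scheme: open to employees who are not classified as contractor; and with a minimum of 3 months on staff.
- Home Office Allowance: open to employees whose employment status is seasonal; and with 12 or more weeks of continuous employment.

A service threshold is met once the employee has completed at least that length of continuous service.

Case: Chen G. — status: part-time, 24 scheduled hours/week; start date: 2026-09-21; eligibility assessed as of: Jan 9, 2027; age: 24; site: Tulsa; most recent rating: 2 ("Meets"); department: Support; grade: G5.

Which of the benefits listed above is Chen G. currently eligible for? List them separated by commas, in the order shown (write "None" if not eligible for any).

Pension Scheme

Service from 2026-09-21 to Jan 9, 2027: 110 days.
401(k) Plan — status part-time ✓ (not excluded); service 110 days < 24 months (≈720 days) ✗ → not eligible.
Caregiver Leave — 24 hrs/wk ≥ 20 ✓; age 24 ≥ 18 ✓; site Tulsa ✗ (not Raleigh) → not eligible.
Equity Grant Program — status part-time ✗ (requires full-time, seasonal, or temporary) → not eligible.
Identity Protection Plan — status part-time ✓; age 24 ≥ 21 ✓; rating 2 < 3 ✗ → not eligible.
Pension Scheme — status part-time ✓ (not excluded); service 110 days ≥ 3 months (≈90 days) ✓ → eligible.
Home Office Allowance — status part-time ✗ (requires seasonal) → not eligible.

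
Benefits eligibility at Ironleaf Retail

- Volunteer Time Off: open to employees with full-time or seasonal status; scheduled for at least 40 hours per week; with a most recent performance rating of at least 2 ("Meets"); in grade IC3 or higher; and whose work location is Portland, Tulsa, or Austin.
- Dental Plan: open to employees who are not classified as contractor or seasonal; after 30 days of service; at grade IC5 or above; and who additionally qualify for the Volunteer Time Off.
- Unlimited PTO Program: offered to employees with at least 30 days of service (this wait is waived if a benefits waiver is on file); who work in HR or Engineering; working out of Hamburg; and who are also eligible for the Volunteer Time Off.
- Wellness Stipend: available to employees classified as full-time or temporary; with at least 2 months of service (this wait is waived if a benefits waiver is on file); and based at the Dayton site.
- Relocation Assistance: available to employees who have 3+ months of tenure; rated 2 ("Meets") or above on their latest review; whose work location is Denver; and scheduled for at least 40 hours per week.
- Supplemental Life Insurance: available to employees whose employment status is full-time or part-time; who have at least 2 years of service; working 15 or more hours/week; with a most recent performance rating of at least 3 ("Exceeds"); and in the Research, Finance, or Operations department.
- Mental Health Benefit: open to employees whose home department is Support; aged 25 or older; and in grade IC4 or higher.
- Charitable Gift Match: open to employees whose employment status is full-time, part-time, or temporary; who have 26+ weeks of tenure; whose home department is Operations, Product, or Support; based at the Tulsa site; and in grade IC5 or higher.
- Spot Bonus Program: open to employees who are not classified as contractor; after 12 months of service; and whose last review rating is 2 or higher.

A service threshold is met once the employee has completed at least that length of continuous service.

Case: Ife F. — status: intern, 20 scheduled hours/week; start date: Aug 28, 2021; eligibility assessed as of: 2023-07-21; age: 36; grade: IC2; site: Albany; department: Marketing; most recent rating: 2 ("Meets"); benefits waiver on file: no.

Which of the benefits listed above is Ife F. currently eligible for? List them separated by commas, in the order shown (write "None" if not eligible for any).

Service from Aug 28, 2021 to 2023-07-21: 692 days.
Volunteer Time Off — status intern ✗ (requires full-time or seasonal) → not eligible.
Dental Plan — status intern ✓ (not excluded); service 692 days ≥ 30 days ✓; grade IC2 < IC5 ✗ → not eligible.
Unlimited PTO Program — no waiver, service 692 days ≥ 30 days ✓; dept Marketing ✗ → not eligible.
Wellness Stipend — status intern ✗ (requires full-time or temporary) → not eligible.
Relocation Assistance — service 692 days ≥ 3 months (≈90 days) ✓; rating 2 ≥ 2 ✓; site Albany ✗ (not Denver) → not eligible.
Supplemental Life Insurance — status intern ✗ (requires full-time or part-time) → not eligible.
Mental Health Benefit — dept Marketing ✗ → not eligible.
Charitable Gift Match — status intern ✗ (requires full-time, part-time, or temporary) → not eligible.
Spot Bonus Program — status intern ✓ (not excluded); service 692 days ≥ 12 months (≈360 days) ✓; rating 2 ≥ 2 ✓ → eligible.

Spot Bonus Program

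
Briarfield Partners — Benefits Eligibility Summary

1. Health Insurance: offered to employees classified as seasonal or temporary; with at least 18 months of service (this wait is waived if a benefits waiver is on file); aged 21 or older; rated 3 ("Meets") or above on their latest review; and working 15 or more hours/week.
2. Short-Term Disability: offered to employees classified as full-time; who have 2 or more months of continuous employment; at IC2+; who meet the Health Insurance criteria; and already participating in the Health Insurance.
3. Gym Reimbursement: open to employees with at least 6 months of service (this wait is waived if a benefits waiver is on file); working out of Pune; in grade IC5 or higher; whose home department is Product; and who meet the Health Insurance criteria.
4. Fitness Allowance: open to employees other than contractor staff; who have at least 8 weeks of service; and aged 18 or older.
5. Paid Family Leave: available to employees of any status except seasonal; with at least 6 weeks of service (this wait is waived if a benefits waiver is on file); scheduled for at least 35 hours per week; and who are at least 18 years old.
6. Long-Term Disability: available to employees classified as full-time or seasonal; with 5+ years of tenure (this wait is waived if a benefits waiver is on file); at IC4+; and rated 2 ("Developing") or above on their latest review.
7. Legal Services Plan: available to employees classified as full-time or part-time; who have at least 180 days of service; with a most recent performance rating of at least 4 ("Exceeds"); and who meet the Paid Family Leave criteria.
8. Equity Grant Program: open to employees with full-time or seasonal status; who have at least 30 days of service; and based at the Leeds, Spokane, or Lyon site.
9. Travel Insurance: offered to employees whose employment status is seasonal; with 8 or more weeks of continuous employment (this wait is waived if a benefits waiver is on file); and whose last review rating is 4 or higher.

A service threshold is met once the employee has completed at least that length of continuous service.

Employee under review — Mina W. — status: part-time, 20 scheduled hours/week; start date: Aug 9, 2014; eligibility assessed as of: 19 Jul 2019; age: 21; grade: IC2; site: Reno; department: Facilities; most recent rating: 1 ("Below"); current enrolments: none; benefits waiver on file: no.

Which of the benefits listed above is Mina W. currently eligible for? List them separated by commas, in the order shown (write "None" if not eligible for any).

Fitness Allowance

Service from Aug 9, 2014 to 19 Jul 2019: 1805 days.
Health Insurance — status part-time ✗ (requires seasonal or temporary) → not eligible.
Short-Term Disability — status part-time ✗ (requires full-time) → not eligible.
Gym Reimbursement — no waiver, service 1805 days ≥ 6 months (≈180 days) ✓; site Reno ✗ (not Pune) → not eligible.
Fitness Allowance — status part-time ✓ (not excluded); service 1805 days ≥ 8 weeks (≈56 days) ✓; age 21 ≥ 18 ✓ → eligible.
Paid Family Leave — status part-time ✓ (not excluded); no waiver, service 1805 days ≥ 6 weeks (≈42 days) ✓; 20 hrs/wk < 35 ✗ → not eligible.
Long-Term Disability — status part-time ✗ (requires full-time or seasonal) → not eligible.
Legal Services Plan — status part-time ✓; service 1805 days ≥ 180 days ✓; rating 1 < 4 ✗ → not eligible.
Equity Grant Program — status part-time ✗ (requires full-time or seasonal) → not eligible.
Travel Insurance — status part-time ✗ (requires seasonal) → not eligible.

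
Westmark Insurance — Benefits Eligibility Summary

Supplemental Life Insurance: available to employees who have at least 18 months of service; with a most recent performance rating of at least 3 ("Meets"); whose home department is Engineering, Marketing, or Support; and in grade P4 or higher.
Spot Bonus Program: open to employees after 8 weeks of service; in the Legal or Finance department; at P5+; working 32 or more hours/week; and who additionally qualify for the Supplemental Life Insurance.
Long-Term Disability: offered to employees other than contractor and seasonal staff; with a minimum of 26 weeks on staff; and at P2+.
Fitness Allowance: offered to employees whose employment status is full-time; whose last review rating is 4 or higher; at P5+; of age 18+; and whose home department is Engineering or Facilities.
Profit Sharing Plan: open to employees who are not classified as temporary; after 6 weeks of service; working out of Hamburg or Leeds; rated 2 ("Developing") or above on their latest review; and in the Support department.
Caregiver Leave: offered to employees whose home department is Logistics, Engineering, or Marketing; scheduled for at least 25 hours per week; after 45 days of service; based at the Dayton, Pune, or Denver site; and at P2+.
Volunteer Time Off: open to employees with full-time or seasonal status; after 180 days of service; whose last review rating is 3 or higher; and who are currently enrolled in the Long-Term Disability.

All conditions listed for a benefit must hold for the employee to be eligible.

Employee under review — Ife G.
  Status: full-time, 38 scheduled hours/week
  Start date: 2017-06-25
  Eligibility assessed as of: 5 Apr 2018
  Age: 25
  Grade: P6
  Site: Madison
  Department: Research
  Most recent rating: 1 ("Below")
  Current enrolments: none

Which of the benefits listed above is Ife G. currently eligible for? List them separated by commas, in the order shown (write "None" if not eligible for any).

Service from 2017-06-25 to 5 Apr 2018: 284 days.
Supplemental Life Insurance — service 284 days < 18 months (≈540 days) ✗ → not eligible.
Spot Bonus Program — service 284 days ≥ 8 weeks (≈56 days) ✓; dept Research ✗ → not eligible.
Long-Term Disability — status full-time ✓ (not excluded); service 284 days ≥ 26 weeks (≈182 days) ✓; grade P6 ≥ P2 ✓ → eligible.
Fitness Allowance — status full-time ✓; rating 1 < 4 ✗ → not eligible.
Profit Sharing Plan — status full-time ✓ (not excluded); service 284 days ≥ 6 weeks (≈42 days) ✓; site Madison ✗ (not Hamburg or Leeds) → not eligible.
Caregiver Leave — dept Research ✗ → not eligible.
Volunteer Time Off — status full-time ✓; service 284 days ≥ 180 days ✓; rating 1 < 3 ✗ → not eligible.

Long-Term Disability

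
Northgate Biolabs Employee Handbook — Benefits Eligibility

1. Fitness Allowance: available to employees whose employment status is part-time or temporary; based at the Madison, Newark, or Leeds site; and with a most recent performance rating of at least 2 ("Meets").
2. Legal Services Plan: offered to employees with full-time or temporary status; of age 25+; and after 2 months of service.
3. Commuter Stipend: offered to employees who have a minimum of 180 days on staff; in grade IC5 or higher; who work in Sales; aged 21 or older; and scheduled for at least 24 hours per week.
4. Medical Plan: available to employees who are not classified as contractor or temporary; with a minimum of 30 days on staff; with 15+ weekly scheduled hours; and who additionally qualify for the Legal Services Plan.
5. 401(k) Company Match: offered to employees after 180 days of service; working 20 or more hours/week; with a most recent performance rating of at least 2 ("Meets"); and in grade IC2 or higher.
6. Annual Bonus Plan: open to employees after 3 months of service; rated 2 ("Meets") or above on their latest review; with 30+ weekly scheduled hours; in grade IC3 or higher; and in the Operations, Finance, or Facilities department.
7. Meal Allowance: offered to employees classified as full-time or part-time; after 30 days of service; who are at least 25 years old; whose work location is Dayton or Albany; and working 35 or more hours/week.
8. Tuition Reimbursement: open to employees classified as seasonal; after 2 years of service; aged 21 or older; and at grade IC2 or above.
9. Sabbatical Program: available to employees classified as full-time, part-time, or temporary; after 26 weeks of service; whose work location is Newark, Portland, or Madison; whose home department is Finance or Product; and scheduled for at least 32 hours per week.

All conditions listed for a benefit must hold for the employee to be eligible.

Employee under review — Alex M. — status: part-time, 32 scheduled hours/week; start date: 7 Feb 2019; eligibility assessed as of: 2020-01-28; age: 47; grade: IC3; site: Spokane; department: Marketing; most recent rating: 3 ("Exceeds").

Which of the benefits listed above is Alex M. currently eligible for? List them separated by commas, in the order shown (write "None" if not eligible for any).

401(k) Company Match

Service from 7 Feb 2019 to 2020-01-28: 355 days.
Fitness Allowance — status part-time ✓; site Spokane ✗ (not Madison, Newark, or Leeds) → not eligible.
Legal Services Plan — status part-time ✗ (requires full-time or temporary) → not eligible.
Commuter Stipend — service 355 days ≥ 180 days ✓; grade IC3 < IC5 ✗ → not eligible.
Medical Plan — status part-time ✓ (not excluded); service 355 days ≥ 30 days ✓; 32 hrs/wk ≥ 15 ✓; not eligible for Legal Services Plan ✗ → not eligible.
401(k) Company Match — service 355 days ≥ 180 days ✓; 32 hrs/wk ≥ 20 ✓; rating 3 ≥ 2 ✓; grade IC3 ≥ IC2 ✓ → eligible.
Annual Bonus Plan — service 355 days ≥ 3 months (≈90 days) ✓; rating 3 ≥ 2 ✓; 32 hrs/wk ≥ 30 ✓; grade IC3 ≥ IC3 ✓; dept Marketing ✗ → not eligible.
Meal Allowance — status part-time ✓; service 355 days ≥ 30 days ✓; age 47 ≥ 25 ✓; site Spokane ✗ (not Dayton or Albany) → not eligible.
Tuition Reimbursement — status part-time ✗ (requires seasonal) → not eligible.
Sabbatical Program — status part-time ✓; service 355 days ≥ 26 weeks (≈182 days) ✓; site Spokane ✗ (not Newark, Portland, or Madison) → not eligible.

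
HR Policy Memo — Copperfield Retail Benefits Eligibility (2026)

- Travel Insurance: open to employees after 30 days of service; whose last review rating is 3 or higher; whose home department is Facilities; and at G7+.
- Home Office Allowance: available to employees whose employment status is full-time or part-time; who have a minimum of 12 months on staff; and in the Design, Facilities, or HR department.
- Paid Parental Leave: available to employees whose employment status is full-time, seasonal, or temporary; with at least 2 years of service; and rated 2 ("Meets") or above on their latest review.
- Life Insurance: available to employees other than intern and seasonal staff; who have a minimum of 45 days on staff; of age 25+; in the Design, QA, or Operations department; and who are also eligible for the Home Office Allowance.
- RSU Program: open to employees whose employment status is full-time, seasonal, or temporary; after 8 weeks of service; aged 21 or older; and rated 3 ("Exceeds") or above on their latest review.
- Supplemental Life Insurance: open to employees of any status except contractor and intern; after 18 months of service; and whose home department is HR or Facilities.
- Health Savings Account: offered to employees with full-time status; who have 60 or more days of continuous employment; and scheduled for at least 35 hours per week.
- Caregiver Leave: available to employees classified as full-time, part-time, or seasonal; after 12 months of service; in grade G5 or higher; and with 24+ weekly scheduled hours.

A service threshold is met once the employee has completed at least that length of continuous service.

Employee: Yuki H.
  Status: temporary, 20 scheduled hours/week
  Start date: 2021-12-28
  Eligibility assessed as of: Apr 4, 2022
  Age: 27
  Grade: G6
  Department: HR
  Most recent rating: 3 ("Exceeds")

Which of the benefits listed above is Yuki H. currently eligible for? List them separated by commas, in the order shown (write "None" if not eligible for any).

RSU Program

Service from 2021-12-28 to Apr 4, 2022: 97 days.
Travel Insurance — service 97 days ≥ 30 days ✓; rating 3 ≥ 3 ✓; dept HR ✗ → not eligible.
Home Office Allowance — status temporary ✗ (requires full-time or part-time) → not eligible.
Paid Parental Leave — status temporary ✓; service 97 days < 2 years (≈730 days) ✗ → not eligible.
Life Insurance — status temporary ✓ (not excluded); service 97 days ≥ 45 days ✓; age 27 ≥ 25 ✓; dept HR ✗ → not eligible.
RSU Program — status temporary ✓; service 97 days ≥ 8 weeks (≈56 days) ✓; age 27 ≥ 21 ✓; rating 3 ≥ 3 ✓ → eligible.
Supplemental Life Insurance — status temporary ✓ (not excluded); service 97 days < 18 months (≈540 days) ✗ → not eligible.
Health Savings Account — status temporary ✗ (requires full-time) → not eligible.
Caregiver Leave — status temporary ✗ (requires full-time, part-time, or seasonal) → not eligible.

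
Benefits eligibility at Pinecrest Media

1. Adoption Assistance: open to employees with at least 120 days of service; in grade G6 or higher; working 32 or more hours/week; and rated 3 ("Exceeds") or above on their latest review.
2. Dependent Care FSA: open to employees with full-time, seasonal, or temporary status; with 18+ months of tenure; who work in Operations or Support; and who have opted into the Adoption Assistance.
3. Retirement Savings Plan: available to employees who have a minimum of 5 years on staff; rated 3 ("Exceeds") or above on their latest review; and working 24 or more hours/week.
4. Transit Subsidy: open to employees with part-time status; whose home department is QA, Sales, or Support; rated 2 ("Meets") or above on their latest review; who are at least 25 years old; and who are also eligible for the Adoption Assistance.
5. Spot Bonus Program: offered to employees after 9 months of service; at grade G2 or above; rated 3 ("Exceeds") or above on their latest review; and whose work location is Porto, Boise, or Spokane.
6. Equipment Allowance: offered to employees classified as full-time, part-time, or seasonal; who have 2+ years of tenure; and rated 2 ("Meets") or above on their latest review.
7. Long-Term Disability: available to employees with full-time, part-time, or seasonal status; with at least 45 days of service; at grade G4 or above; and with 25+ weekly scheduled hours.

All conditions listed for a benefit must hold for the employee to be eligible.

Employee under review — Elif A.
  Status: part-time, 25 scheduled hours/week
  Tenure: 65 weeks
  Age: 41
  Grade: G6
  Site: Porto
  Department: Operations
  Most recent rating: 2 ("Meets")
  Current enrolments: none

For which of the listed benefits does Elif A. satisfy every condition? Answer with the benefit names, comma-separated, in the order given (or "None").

Long-Term Disability

Adoption Assistance — service 65 weeks ≥ 120 days ✓; grade G6 ≥ G6 ✓; 25 hrs/wk < 32 ✗ → not eligible.
Dependent Care FSA — status part-time ✗ (requires full-time, seasonal, or temporary) → not eligible.
Retirement Savings Plan — service 65 weeks < 5 years (≈1825 days) ✗ → not eligible.
Transit Subsidy — status part-time ✓; dept Operations ✗ → not eligible.
Spot Bonus Program — service 65 weeks ≥ 9 months (≈270 days) ✓; grade G6 ≥ G2 ✓; rating 2 < 3 ✗ → not eligible.
Equipment Allowance — status part-time ✓; service 65 weeks < 2 years (≈730 days) ✗ → not eligible.
Long-Term Disability — status part-time ✓; service 65 weeks ≥ 45 days ✓; grade G6 ≥ G4 ✓; 25 hrs/wk ≥ 25 ✓ → eligible.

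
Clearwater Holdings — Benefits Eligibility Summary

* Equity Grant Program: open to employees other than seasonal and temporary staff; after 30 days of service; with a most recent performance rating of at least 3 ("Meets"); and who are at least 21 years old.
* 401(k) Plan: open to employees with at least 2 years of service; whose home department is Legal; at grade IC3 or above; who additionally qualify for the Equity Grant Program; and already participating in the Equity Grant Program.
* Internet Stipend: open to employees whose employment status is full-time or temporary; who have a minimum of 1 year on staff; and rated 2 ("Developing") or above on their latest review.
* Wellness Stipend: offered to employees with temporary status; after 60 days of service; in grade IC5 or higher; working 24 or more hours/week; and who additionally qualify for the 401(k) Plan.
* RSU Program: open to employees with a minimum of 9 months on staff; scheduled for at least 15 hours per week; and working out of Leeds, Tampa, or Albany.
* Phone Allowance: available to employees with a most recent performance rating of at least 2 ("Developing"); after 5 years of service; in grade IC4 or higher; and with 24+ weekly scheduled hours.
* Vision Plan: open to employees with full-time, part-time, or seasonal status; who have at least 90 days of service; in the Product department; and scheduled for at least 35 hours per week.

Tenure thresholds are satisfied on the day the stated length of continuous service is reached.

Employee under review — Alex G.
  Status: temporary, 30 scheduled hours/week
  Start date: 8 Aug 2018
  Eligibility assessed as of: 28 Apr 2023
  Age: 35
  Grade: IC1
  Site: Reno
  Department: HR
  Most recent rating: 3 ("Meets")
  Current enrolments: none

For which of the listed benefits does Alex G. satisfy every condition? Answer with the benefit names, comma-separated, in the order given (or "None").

Service from 8 Aug 2018 to 28 Apr 2023: 1724 days.
Equity Grant Program — status temporary ✗ (excluded) → not eligible.
401(k) Plan — service 1724 days ≥ 2 years (≈730 days) ✓; dept HR ✗ → not eligible.
Internet Stipend — status temporary ✓; service 1724 days ≥ 1 year (≈365 days) ✓; rating 3 ≥ 2 ✓ → eligible.
Wellness Stipend — status temporary ✓; service 1724 days ≥ 60 days ✓; grade IC1 < IC5 ✗ → not eligible.
RSU Program — service 1724 days ≥ 9 months (≈270 days) ✓; 30 hrs/wk ≥ 15 ✓; site Reno ✗ (not Leeds, Tampa, or Albany) → not eligible.
Phone Allowance — rating 3 ≥ 2 ✓; service 1724 days < 5 years (≈1825 days) ✗ → not eligible.
Vision Plan — status temporary ✗ (requires full-time, part-time, or seasonal) → not eligible.

Internet Stipend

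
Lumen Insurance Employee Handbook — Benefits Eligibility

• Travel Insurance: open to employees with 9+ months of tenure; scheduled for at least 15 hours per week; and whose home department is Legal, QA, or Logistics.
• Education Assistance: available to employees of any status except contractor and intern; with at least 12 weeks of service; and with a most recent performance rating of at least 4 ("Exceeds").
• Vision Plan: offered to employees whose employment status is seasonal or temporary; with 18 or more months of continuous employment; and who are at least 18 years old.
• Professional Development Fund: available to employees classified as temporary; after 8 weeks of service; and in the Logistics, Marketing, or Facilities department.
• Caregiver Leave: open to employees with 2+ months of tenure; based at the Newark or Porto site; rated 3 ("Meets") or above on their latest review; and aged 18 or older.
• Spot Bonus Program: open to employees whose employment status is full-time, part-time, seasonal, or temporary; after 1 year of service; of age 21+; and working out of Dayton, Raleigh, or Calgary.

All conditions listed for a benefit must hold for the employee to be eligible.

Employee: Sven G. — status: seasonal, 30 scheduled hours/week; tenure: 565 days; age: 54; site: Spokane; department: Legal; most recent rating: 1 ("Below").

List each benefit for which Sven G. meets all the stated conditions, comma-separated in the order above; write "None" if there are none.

Travel Insurance — service 565 days ≥ 9 months (≈270 days) ✓; 30 hrs/wk ≥ 15 ✓; dept Legal ✓ → eligible.
Education Assistance — status seasonal ✓ (not excluded); service 565 days ≥ 12 weeks (≈84 days) ✓; rating 1 < 4 ✗ → not eligible.
Vision Plan — status seasonal ✓; service 565 days ≥ 18 months (≈540 days) ✓; age 54 ≥ 18 ✓ → eligible.
Professional Development Fund — status seasonal ✗ (requires temporary) → not eligible.
Caregiver Leave — service 565 days ≥ 2 months (≈60 days) ✓; site Spokane ✗ (not Newark or Porto) → not eligible.
Spot Bonus Program — status seasonal ✓; service 565 days ≥ 1 year (≈365 days) ✓; age 54 ≥ 21 ✓; site Spokane ✗ (not Dayton, Raleigh, or Calgary) → not eligible.

Travel Insurance, Vision Plan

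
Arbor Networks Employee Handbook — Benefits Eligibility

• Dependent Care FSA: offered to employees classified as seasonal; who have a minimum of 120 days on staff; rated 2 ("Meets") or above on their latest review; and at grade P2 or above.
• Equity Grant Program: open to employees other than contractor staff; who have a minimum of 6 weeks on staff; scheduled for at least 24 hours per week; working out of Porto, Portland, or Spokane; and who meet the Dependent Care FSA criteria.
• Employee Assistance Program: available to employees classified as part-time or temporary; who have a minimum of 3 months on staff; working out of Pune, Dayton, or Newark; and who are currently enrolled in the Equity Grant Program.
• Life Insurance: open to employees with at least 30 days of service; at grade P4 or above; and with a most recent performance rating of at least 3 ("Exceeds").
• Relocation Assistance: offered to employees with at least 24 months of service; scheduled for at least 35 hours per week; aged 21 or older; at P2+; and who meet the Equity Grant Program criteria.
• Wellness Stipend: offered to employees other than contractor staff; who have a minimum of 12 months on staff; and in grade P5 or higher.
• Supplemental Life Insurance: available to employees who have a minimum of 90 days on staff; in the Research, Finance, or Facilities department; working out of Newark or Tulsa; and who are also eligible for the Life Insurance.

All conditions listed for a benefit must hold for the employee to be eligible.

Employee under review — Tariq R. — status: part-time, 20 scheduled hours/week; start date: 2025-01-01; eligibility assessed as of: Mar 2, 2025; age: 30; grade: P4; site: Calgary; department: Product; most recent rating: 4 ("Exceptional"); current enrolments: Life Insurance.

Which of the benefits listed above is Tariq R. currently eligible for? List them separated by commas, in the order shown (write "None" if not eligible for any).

Life Insurance

Service from 2025-01-01 to Mar 2, 2025: 60 days.
Dependent Care FSA — status part-time ✗ (requires seasonal) → not eligible.
Equity Grant Program — status part-time ✓ (not excluded); service 60 days ≥ 6 weeks (≈42 days) ✓; 20 hrs/wk < 24 ✗ → not eligible.
Employee Assistance Program — status part-time ✓; service 60 days < 3 months (≈90 days) ✗ → not eligible.
Life Insurance — service 60 days ≥ 30 days ✓; grade P4 ≥ P4 ✓; rating 4 ≥ 3 ✓ → eligible.
Relocation Assistance — service 60 days < 24 months (≈720 days) ✗ → not eligible.
Wellness Stipend — status part-time ✓ (not excluded); service 60 days < 12 months (≈360 days) ✗ → not eligible.
Supplemental Life Insurance — service 60 days < 90 days ✗ → not eligible.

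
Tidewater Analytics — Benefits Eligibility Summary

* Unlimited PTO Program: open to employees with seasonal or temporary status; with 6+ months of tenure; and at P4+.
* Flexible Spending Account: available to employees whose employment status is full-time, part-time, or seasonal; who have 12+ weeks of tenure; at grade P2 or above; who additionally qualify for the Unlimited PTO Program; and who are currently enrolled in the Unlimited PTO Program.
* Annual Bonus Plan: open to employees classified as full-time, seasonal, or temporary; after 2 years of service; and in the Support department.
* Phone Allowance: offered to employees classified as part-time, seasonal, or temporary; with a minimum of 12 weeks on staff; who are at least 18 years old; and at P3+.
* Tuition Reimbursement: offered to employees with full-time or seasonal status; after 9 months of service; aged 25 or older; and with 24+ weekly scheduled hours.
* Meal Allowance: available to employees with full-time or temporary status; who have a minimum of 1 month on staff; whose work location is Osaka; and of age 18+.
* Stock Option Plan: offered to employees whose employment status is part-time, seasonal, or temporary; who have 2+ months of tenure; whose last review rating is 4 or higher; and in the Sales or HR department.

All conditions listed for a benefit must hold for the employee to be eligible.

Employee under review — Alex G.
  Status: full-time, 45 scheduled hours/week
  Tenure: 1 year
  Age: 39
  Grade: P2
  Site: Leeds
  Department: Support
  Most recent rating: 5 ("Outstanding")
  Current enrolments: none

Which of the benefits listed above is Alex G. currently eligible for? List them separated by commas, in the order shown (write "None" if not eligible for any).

Tuition Reimbursement

Unlimited PTO Program — status full-time ✗ (requires seasonal or temporary) → not eligible.
Flexible Spending Account — status full-time ✓; service 1 year ≥ 12 weeks (≈84 days) ✓; grade P2 ≥ P2 ✓; not eligible for Unlimited PTO Program ✗ → not eligible.
Annual Bonus Plan — status full-time ✓; service 1 year < 2 years ✗ → not eligible.
Phone Allowance — status full-time ✗ (requires part-time, seasonal, or temporary) → not eligible.
Tuition Reimbursement — status full-time ✓; service 1 year ≥ 9 months (≈270 days) ✓; age 39 ≥ 25 ✓; 45 hrs/wk ≥ 24 ✓ → eligible.
Meal Allowance — status full-time ✓; service 1 year ≥ 1 month (≈30 days) ✓; site Leeds ✗ (not Osaka) → not eligible.
Stock Option Plan — status full-time ✗ (requires part-time, seasonal, or temporary) → not eligible.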